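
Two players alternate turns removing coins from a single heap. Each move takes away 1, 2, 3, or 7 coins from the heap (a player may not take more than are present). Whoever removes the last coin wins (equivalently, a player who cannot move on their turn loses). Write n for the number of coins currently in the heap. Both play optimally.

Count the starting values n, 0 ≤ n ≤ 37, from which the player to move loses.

10

Positions with no move are L. A position that does have a move is losing for the player to move precisely when every available move leads to a winning position for the opponent. Fill in the labels:
n=0: no move → L
n=1: can move to 0, which is L ⇒ W
n=2: can move to 0, which is L ⇒ W
n=3: can move to 0, which is L ⇒ W
n=4: moves to 3(W), 2(W), 1(W); every one is W ⇒ L
n=5: can move to 4, which is L ⇒ W
n=6: can move to 4, which is L ⇒ W
n=7: can move to 4, which is L ⇒ W
n=8: moves to 7(W), 6(W), 5(W), 1(W); every one is W ⇒ L
n=9: can move to 8, which is L ⇒ W
n=10: can move to 8, which is L ⇒ W
n=11: can move to 8, which is L ⇒ W
n=12: moves to 11(W), 10(W), 9(W), 5(W); every one is W ⇒ L
n=13: can move to 12, which is L ⇒ W
n=14: can move to 12, which is L ⇒ W
n=15: can move to 12, which is L ⇒ W
n=16: moves to 15(W), 14(W), 13(W), 9(W); every one is W ⇒ L
n=17: can move to 16, which is L ⇒ W
n=18: can move to 16, which is L ⇒ W
n=19: can move to 16, which is L ⇒ W
n=20: moves to 19(W), 18(W), 17(W), 13(W); every one is W ⇒ L
n=21: can move to 20, which is L ⇒ W
n=22: can move to 20, which is L ⇒ W
n=23: can move to 20, which is L ⇒ W
n=24: moves to 23(W), 22(W), 21(W), 17(W); every one is W ⇒ L
n=25: can move to 24, which is L ⇒ W
n=26: can move to 24, which is L ⇒ W
n=27: can move to 24, which is L ⇒ W
n=28: moves to 27(W), 26(W), 25(W), 21(W); every one is W ⇒ L
n=29: can move to 28, which is L ⇒ W
n=30: can move to 28, which is L ⇒ W
n=31: can move to 28, which is L ⇒ W
n=32: moves to 31(W), 30(W), 29(W), 25(W); every one is W ⇒ L
n=33: can move to 32, which is L ⇒ W
n=34: can move to 32, which is L ⇒ W
n=35: can move to 32, which is L ⇒ W
n=36: moves to 35(W), 34(W), 33(W), 29(W); every one is W ⇒ L
n=37: can move to 36, which is L ⇒ W
L entries with 0 ≤ n ≤ 37: n = 0, 4, 8, 12, 16, 20, 24, 28, 32, 36; that makes 10.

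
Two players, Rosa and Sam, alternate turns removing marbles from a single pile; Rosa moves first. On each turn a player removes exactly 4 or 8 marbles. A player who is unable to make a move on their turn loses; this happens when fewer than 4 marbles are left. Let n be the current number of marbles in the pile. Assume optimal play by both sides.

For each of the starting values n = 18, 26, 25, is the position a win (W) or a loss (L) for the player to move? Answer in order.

18: W, 26: L, 25: L

Work bottom-up. With no move the player to move loses. Otherwise the position is W if at least one move leads to an L position for the opponent, and L if every move leads to a W.
n=0: no move → L
n=1: no move → L
n=2: no move → L
n=3: no move → L
n=4: reaches L-position 0 → W
n=5: reaches L-position 1 → W
n=6: reaches L-position 2 → W
n=7: reaches L-position 3 → W
n=8: reaches L-position 0 → W
n=9: reaches L-position 1 → W
n=10: reaches L-position 2 → W
n=11: reaches L-position 3 → W
n=12: only reaches 8(W), 4(W), all W → L
n=13: only reaches 9(W), 5(W), all W → L
n=14: only reaches 10(W), 6(W), all W → L
n=15: only reaches 11(W), 7(W), all W → L
n=16: reaches L-position 12 → W
n=17: reaches L-position 13 → W
n=18: reaches L-position 14 → W
n=19: reaches L-position 15 → W
n=20: reaches L-position 12 → W
n=21: reaches L-position 13 → W
n=22: reaches L-position 14 → W
n=23: reaches L-position 15 → W
n=24: only reaches 20(W), 16(W), all W → L
n=25: only reaches 21(W), 17(W), all W → L
n=26: only reaches 22(W), 18(W), all W → L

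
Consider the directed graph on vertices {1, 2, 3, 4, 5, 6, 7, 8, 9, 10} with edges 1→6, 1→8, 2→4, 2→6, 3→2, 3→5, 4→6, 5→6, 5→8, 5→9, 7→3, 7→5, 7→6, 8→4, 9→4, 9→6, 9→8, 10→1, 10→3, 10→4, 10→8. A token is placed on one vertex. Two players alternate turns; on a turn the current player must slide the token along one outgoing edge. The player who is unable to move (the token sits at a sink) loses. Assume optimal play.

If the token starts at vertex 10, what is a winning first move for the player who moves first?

Move to 3.

Build the W/L table. Terminal = L. A non-terminal position is W if it has a move to some L; otherwise it is L.
Every edge goes from a vertex to one that appears earlier in the order 6, 4, 8, 9, 5, 1, 2, 3, 7, 10, so processing vertices in that order labels each vertex after all of its successors.
6: no outgoing edge → L
4: W (go to 6, an L position)
8: L (sole option 4(W) is W)
9: W (go to 8, an L position)
5: W (go to 8, an L position)
1: W (go to 8, an L position)
2: W (go to 6, an L position)
3: L (options 2(W), 5(W) are all W)
7: W (go to 3, an L position)
10: W (go to 3, an L position)
From 10, the L positions reachable in one move are: 3, 8. Any move reaching one of these is winning.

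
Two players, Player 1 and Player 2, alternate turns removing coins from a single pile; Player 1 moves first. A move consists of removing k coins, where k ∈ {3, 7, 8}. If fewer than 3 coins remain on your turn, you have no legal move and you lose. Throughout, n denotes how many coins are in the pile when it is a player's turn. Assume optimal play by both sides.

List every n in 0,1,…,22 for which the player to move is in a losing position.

Work bottom-up. With no move the player to move loses. Otherwise the position is W if at least one move leads to an L position for the opponent, and L if every move leads to a W.
n=0: no move → L
n=1: no move → L
n=2: no move → L
n=3: W (go to 0, an L position)
n=4: W (go to 1, an L position)
n=5: W (go to 2, an L position)
n=6: L (sole option 3(W) is W)
n=7: W (go to 0, an L position)
n=8: W (go to 1, an L position)
n=9: W (go to 6, an L position)
n=10: W (go to 2, an L position)
n=11: L (options 8(W), 4(W), 3(W) are all W)
n=12: L (options 9(W), 5(W), 4(W) are all W)
n=13: W (go to 6, an L position)
n=14: W (go to 11, an L position)
n=15: W (go to 12, an L position)
n=16: L (options 13(W), 9(W), 8(W) are all W)
n=17: L (options 14(W), 10(W), 9(W) are all W)
n=18: W (go to 11, an L position)
n=19: W (go to 16, an L position)
n=20: W (go to 17, an L position)
n=21: L (options 18(W), 14(W), 13(W) are all W)
n=22: L (options 19(W), 15(W), 14(W) are all W)
The losing starting values of n are exactly the entries labelled L in this table (10 of them).

0, 1, 2, 6, 11, 12, 16, 17, 21, 22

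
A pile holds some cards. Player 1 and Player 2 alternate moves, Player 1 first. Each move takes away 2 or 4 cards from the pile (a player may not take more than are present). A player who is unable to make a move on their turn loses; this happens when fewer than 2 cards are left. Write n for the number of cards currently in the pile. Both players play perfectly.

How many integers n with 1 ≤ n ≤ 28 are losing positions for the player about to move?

Build the W/L table. Terminal = L. A non-terminal position is W if it has a move to some L; otherwise it is L.
n=0: no move → L
n=1: no move → L
n=2: reaches L-position 0 → W
n=3: reaches L-position 1 → W
n=4: reaches L-position 0 → W
n=5: reaches L-position 1 → W
n=6: only reaches 4(W), 2(W), all W → L
n=7: only reaches 5(W), 3(W), all W → L
n=8: reaches L-position 6 → W
n=9: reaches L-position 7 → W
n=10: reaches L-position 6 → W
n=11: reaches L-position 7 → W
n=12: only reaches 10(W), 8(W), all W → L
n=13: only reaches 11(W), 9(W), all W → L
n=14: reaches L-position 12 → W
n=15: reaches L-position 13 → W
n=16: reaches L-position 12 → W
n=17: reaches L-position 13 → W
n=18: only reaches 16(W), 14(W), all W → L
n=19: only reaches 17(W), 15(W), all W → L
n=20: reaches L-position 18 → W
n=21: reaches L-position 19 → W
n=22: reaches L-position 18 → W
n=23: reaches L-position 19 → W
n=24: only reaches 22(W), 20(W), all W → L
n=25: only reaches 23(W), 21(W), all W → L
n=26: reaches L-position 24 → W
n=27: reaches L-position 25 → W
n=28: reaches L-position 24 → W
L entries with 1 ≤ n ≤ 28 (n=0 is outside the asked range and is not counted): n = 1, 6, 7, 12, 13, 18, 19, 24, 25; that makes 9.

9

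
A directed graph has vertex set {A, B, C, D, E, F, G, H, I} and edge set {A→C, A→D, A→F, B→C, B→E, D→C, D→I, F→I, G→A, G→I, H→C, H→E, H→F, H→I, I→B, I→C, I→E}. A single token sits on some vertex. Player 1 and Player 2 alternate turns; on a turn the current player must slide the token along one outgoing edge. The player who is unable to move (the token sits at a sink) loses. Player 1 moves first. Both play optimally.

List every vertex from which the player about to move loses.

C, E, F, G

Build the W/L table. Terminal = L. A non-terminal position is W if it has a move to some L; otherwise it is L.
Every edge goes from a vertex to one that appears earlier in the order E, C, B, I, F, D, H, A, G, so processing vertices in that order labels each vertex after all of its successors.
E: no outgoing edge → L
C: no outgoing edge → L
B: →C(L), so W
I: →C(L), so W
F: →I(W) only, which is W, so L
D: →C(L), so W
H: →F(L), so W
A: →F(L), so W
G: →A(W), I(W) — all W, so L
The losing starting vertices are exactly the entries labelled L in this table (4 of them).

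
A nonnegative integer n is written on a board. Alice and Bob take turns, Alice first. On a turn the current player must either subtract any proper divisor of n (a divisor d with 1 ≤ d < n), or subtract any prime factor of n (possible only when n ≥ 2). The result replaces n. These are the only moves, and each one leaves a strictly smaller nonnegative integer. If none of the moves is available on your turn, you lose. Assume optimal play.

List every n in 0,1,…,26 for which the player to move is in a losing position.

0, 1, 4, 9, 14, 20, 26

Build the W/L table. Terminal = L. A non-terminal position is W if it has a move to some L; otherwise it is L.
n=0: no move → L
n=1: no move → L
n=2: →0(L), so W
n=3: →0(L), so W
n=4: →2(W), 3(W) — all W, so L
n=5: →0(L), so W
n=6: →4(L), so W
n=7: →0(L), so W
n=8: →4(L), so W
n=9: →6(W), 8(W) — all W, so L
n=10: →9(L), so W
n=11: →0(L), so W
n=12: →9(L), so W
n=13: →0(L), so W
n=14: →7(W), 12(W), 13(W) — all W, so L
n=15: →14(L), so W
n=16: →14(L), so W
n=17: →0(L), so W
n=18: →9(L), so W
n=19: →0(L), so W
n=20: →10(W), 15(W), 16(W), 18(W), 19(W) — all W, so L
n=21: →14(L), so W
n=22: →20(L), so W
n=23: →0(L), so W
n=24: →20(L), so W
n=25: →20(L), so W
n=26: →13(W), 24(W), 25(W) — all W, so L
The losing starting values of n are exactly the entries labelled L in this table (7 of them).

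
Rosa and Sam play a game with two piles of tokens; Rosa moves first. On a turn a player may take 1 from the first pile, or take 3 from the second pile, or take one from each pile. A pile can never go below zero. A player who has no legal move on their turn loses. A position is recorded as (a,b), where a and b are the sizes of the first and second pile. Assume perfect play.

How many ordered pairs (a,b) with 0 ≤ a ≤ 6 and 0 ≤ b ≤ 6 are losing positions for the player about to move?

21

Label each position W (a win for the player to move) or L (a loss). A position with no legal move is L; any other position is W exactly when some move reaches an L, and L when every move reaches a W.
Every move lowers a or b (never raises either), so fill the grid row by row in increasing a, and left to right within a row: each cell's successors are then already labelled.
      b=0  b=1  b=2  b=3  b=4  b=5  b=6
a=0:    L    L    L    W    W    W    L
a=1:    W    W    W    W    L    L    W
a=2:    L    L    L    W    W    W    W
a=3:    W    W    W    W    L    L    L
a=4:    L    L    L    W    W    W    W
a=5:    W    W    W    W    L    L    L
a=6:    L    L    L    W    W    W    W
Cells with no legal move (terminal, hence L): (0,0), (0,1), (0,2).
The remaining L cells, each justified by listing all of its moves:
(0,6): the only move is to (0,3)(W), a W ⇒ L
(1,4): moves to (0,4)(W), (1,1)(W), (0,3)(W); every one is W ⇒ L
(1,5): moves to (0,5)(W), (1,2)(W), (0,4)(W); every one is W ⇒ L
(2,0): the only move is to (1,0)(W), a W ⇒ L
(2,1): moves to (1,1)(W), (1,0)(W); every one is W ⇒ L
(2,2): moves to (1,2)(W), (1,1)(W); every one is W ⇒ L
(3,4): moves to (2,4)(W), (3,1)(W), (2,3)(W); every one is W ⇒ L
(3,5): moves to (2,5)(W), (3,2)(W), (2,4)(W); every one is W ⇒ L
(3,6): moves to (2,6)(W), (3,3)(W), (2,5)(W); every one is W ⇒ L
(4,0): the only move is to (3,0)(W), a W ⇒ L
(4,1): moves to (3,1)(W), (3,0)(W); every one is W ⇒ L
(4,2): moves to (3,2)(W), (3,1)(W); every one is W ⇒ L
(5,4): moves to (4,4)(W), (5,1)(W), (4,3)(W); every one is W ⇒ L
(5,5): moves to (4,5)(W), (5,2)(W), (4,4)(W); every one is W ⇒ L
(5,6): moves to (4,6)(W), (5,3)(W), (4,5)(W); every one is W ⇒ L
(6,0): the only move is to (5,0)(W), a W ⇒ L
(6,1): moves to (5,1)(W), (5,0)(W); every one is W ⇒ L
(6,2): moves to (5,2)(W), (5,1)(W); every one is W ⇒ L
Every other cell has at least one move into one of the L cells above, so it is W.
L cells per row: a=0: 4, a=1: 2, a=2: 3, a=3: 3, a=4: 3, a=5: 3, a=6: 3; total 21.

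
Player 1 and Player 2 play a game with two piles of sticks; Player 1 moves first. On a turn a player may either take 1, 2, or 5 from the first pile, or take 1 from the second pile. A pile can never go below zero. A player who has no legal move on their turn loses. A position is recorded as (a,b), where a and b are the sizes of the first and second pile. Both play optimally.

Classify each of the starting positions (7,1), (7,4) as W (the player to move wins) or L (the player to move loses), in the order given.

Compute win/loss labels from the base case upward. A position with no move is L. Any other position is W if it can reach an L in one move, else L.
No move ever increases a pile, so every position that can arise here has a ≤ 7 and b ≤ 4; it is enough to label the cells with 0 ≤ a ≤ 7 and 0 ≤ b ≤ 4.
Every move lowers a or b (never raises either), so fill the grid row by row in increasing a, and left to right within a row: each cell's successors are then already labelled.
      b=0  b=1  b=2  b=3  b=4
a=0:    L    W    L    W    L
a=1:    W    L    W    L    W
a=2:    W    W    W    W    W
a=3:    L    W    L    W    L
a=4:    W    L    W    L    W
a=5:    W    W    W    W    W
a=6:    L    W    L    W    L
a=7:    W    L    W    L    W
Cells with no legal move (terminal, hence L): (0,0).
The remaining L cells, each justified by listing all of its moves:
(0,2): L (sole option (0,1)(W) is W)
(0,4): L (sole option (0,3)(W) is W)
(1,1): L (options (0,1)(W), (1,0)(W) are all W)
(1,3): L (options (0,3)(W), (1,2)(W) are all W)
(3,0): L (options (2,0)(W), (1,0)(W) are all W)
(3,2): L (options (2,2)(W), (1,2)(W), (3,1)(W) are all W)
(3,4): L (options (2,4)(W), (1,4)(W), (3,3)(W) are all W)
(4,1): L (options (3,1)(W), (2,1)(W), (4,0)(W) are all W)
(4,3): L (options (3,3)(W), (2,3)(W), (4,2)(W) are all W)
(6,0): L (options (5,0)(W), (4,0)(W), (1,0)(W) are all W)
(6,2): L (options (5,2)(W), (4,2)(W), (1,2)(W), (6,1)(W) are all W)
(6,4): L (options (5,4)(W), (4,4)(W), (1,4)(W), (6,3)(W) are all W)
(7,1): L (options (6,1)(W), (5,1)(W), (2,1)(W), (7,0)(W) are all W)
(7,3): L (options (6,3)(W), (5,3)(W), (2,3)(W), (7,2)(W) are all W)
Every other cell has at least one move into one of the L cells above, so it is W.
(7,1): one of the L cells justified above, so L
(7,4): the move to (6,4) reaches an L cell, so W

(7,1): L, (7,4): W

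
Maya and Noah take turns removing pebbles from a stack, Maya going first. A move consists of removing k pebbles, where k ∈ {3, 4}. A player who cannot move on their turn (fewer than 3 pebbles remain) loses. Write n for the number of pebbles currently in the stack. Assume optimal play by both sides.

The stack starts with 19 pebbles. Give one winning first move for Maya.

Classify positions by backward induction: terminal positions (no move available) are L. From any other position, the mover wins iff some move reaches an L.
n=0: no move → L
n=1: no move → L
n=2: no move → L
n=3: reaches L-position 0 → W
n=4: reaches L-position 1 → W
n=5: reaches L-position 2 → W
n=6: reaches L-position 2 → W
n=7: only reaches 4(W), 3(W), all W → L
n=8: only reaches 5(W), 4(W), all W → L
n=9: only reaches 6(W), 5(W), all W → L
n=10: reaches L-position 7 → W
n=11: reaches L-position 8 → W
n=12: reaches L-position 9 → W
n=13: reaches L-position 9 → W
n=14: only reaches 11(W), 10(W), all W → L
n=15: only reaches 12(W), 11(W), all W → L
n=16: only reaches 13(W), 12(W), all W → L
n=17: reaches L-position 14 → W
n=18: reaches L-position 15 → W
n=19: reaches L-position 16 → W
From 19, the L positions reachable in one move are: 16, 15. Any move reaching one of these is winning.

Remove 3, leaving 16.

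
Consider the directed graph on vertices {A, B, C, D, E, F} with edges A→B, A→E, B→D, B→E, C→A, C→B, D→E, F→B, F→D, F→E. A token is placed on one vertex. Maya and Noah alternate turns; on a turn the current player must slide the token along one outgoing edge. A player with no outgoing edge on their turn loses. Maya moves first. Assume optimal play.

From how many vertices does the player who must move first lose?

Work bottom-up. With no move the player to move loses. Otherwise the position is W if at least one move leads to an L position for the opponent, and L if every move leads to a W.
Every edge goes from a vertex to one that appears earlier in the order E, D, B, A, F, C, so processing vertices in that order labels each vertex after all of its successors.
E: no outgoing edge → L
D: reaches L-position E → W
B: reaches L-position E → W
A: reaches L-position E → W
F: reaches L-position E → W
C: only reaches A(W), B(W), all W → L
The L vertices are C, E; that is 2 in all.

2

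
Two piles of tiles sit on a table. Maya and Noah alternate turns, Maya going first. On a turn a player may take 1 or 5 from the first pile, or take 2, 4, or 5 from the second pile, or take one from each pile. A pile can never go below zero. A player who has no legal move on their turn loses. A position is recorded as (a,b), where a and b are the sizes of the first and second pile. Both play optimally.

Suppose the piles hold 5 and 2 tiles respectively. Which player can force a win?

Maya wins.

Classify positions by backward induction: terminal positions (no move available) are L. From any other position, the mover wins iff some move reaches an L.
No move ever increases a pile, so every position that can arise here has a ≤ 5 and b ≤ 2; it is enough to label the cells with 0 ≤ a ≤ 5 and 0 ≤ b ≤ 2.
Every move lowers a or b (never raises either), so fill the grid row by row in increasing a, and left to right within a row: each cell's successors are then already labelled.
      b=0  b=1  b=2
a=0:    L    L    W
a=1:    W    W    W
a=2:    L    L    W
a=3:    W    W    W
a=4:    L    L    W
a=5:    W    W    W
Cells with no legal move (terminal, hence L): (0,0), (0,1).
The remaining L cells, each justified by listing all of its moves:
(2,0): →(1,0)(W) only, which is W, so L
(2,1): →(1,1)(W), (1,0)(W) — all W, so L
(4,0): →(3,0)(W) only, which is W, so L
(4,1): →(3,1)(W), (3,0)(W) — all W, so L
Every other cell has at least one move into one of the L cells above, so it is W.
The starting position (5,2) is W: Maya should move to (4,1), handing over an L position.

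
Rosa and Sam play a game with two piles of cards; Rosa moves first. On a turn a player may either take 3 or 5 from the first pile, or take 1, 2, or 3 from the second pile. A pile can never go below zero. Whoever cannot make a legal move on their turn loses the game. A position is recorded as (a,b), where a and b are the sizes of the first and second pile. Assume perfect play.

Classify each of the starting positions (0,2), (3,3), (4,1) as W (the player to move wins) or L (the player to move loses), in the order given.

Compute win/loss labels from the base case upward. A position with no move is L. Any other position is W if it can reach an L in one move, else L.
No move ever increases a pile, so every position that can arise here has a ≤ 4 and b ≤ 3; it is enough to label the cells with 0 ≤ a ≤ 4 and 0 ≤ b ≤ 3.
Every move lowers a or b (never raises either), so fill the grid row by row in increasing a, and left to right within a row: each cell's successors are then already labelled.
      b=0  b=1  b=2  b=3
a=0:    L    W    W    W
a=1:    L    W    W    W
a=2:    L    W    W    W
a=3:    W    L    W    W
a=4:    W    L    W    W
Cells with no legal move (terminal, hence L): (0,0), (1,0), (2,0).
The remaining L cells, each justified by listing all of its moves:
(3,1): →(0,1)(W), (3,0)(W) — all W, so L
(4,1): →(1,1)(W), (4,0)(W) — all W, so L
Every other cell has at least one move into one of the L cells above, so it is W.
(0,2): the move to (0,0) reaches an L cell, so W
(3,3): the move to (3,1) reaches an L cell, so W
(4,1): one of the L cells justified above, so L

(0,2): W, (3,3): W, (4,1): L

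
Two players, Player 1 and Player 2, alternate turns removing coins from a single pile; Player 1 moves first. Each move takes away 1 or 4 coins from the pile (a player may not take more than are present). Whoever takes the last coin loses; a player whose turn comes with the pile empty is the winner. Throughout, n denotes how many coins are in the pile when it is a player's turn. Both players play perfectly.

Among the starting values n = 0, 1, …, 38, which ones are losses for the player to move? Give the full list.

1, 3, 6, 8, 11, 13, 16, 18, 21, 23, 26, 28, 31, 33, 36, 38

Use the standard recursion: the mover wins at a terminal position; elsewhere, the mover wins exactly when some move hands the opponent an L position.
n=0: no move; the opponent has just taken the last coin and therefore loses → W
n=1: only reaches 0(W), which is W → L
n=2: reaches L-position 1 → W
n=3: only reaches 2(W), which is W → L
n=4: reaches L-position 3 → W
n=5: reaches L-position 1 → W
n=6: only reaches 5(W), 2(W), all W → L
n=7: reaches L-position 6 → W
n=8: only reaches 7(W), 4(W), all W → L
n=9: reaches L-position 8 → W
n=10: reaches L-position 6 → W
n=11: only reaches 10(W), 7(W), all W → L
n=12: reaches L-position 11 → W
n=13: only reaches 12(W), 9(W), all W → L
n=14: reaches L-position 13 → W
n=15: reaches L-position 11 → W
n=16: only reaches 15(W), 12(W), all W → L
n=17: reaches L-position 16 → W
n=18: only reaches 17(W), 14(W), all W → L
n=19: reaches L-position 18 → W
n=20: reaches L-position 16 → W
n=21: only reaches 20(W), 17(W), all W → L
n=22: reaches L-position 21 → W
n=23: only reaches 22(W), 19(W), all W → L
n=24: reaches L-position 23 → W
n=25: reaches L-position 21 → W
n=26: only reaches 25(W), 22(W), all W → L
n=27: reaches L-position 26 → W
n=28: only reaches 27(W), 24(W), all W → L
n=29: reaches L-position 28 → W
n=30: reaches L-position 26 → W
n=31: only reaches 30(W), 27(W), all W → L
n=32: reaches L-position 31 → W
n=33: only reaches 32(W), 29(W), all W → L
n=34: reaches L-position 33 → W
n=35: reaches L-position 31 → W
n=36: only reaches 35(W), 32(W), all W → L
n=37: reaches L-position 36 → W
n=38: only reaches 37(W), 34(W), all W → L
Reading off the rows marked L gives the requested list; there are 16 such values of n.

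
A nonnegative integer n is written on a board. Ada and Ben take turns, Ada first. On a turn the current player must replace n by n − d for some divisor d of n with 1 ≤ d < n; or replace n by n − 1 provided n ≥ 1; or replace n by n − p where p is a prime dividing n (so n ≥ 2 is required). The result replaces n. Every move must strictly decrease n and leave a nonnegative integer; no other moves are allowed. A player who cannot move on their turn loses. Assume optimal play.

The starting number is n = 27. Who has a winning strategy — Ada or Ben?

Ada wins.

Label each position W (a win for the player to move) or L (a loss). A position with no legal move is L; any other position is W exactly when some move reaches an L, and L when every move reaches a W.
n=0: no move → L
n=1: can move to 0, which is L ⇒ W
n=2: can move to 0, which is L ⇒ W
n=3: can move to 0, which is L ⇒ W
n=4: moves to 2(W), 3(W); every one is W ⇒ L
n=5: can move to 0, which is L ⇒ W
n=6: can move to 4, which is L ⇒ W
n=7: can move to 0, which is L ⇒ W
n=8: can move to 4, which is L ⇒ W
n=9: moves to 6(W), 8(W); every one is W ⇒ L
n=10: can move to 9, which is L ⇒ W
n=11: can move to 0, which is L ⇒ W
n=12: can move to 9, which is L ⇒ W
n=13: can move to 0, which is L ⇒ W
n=14: moves to 7(W), 12(W), 13(W); every one is W ⇒ L
n=15: can move to 14, which is L ⇒ W
n=16: can move to 14, which is L ⇒ W
n=17: can move to 0, which is L ⇒ W
n=18: can move to 9, which is L ⇒ W
n=19: can move to 0, which is L ⇒ W
n=20: moves to 10(W), 15(W), 16(W), 18(W), 19(W); every one is W ⇒ L
n=21: can move to 14, which is L ⇒ W
n=22: can move to 20, which is L ⇒ W
n=23: can move to 0, which is L ⇒ W
n=24: can move to 20, which is L ⇒ W
n=25: can move to 20, which is L ⇒ W
n=26: moves to 13(W), 24(W), 25(W); every one is W ⇒ L
n=27: can move to 26, which is L ⇒ W
From 27 Ada can move to 26, reaching an L position.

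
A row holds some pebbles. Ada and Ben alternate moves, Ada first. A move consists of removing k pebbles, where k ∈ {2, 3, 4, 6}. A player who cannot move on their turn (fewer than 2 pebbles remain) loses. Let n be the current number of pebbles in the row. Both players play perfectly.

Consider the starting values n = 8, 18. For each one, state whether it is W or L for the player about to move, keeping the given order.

Label each position W (a win for the player to move) or L (a loss). A position with no legal move is L; any other position is W exactly when some move reaches an L, and L when every move reaches a W.
n=0: no move → L
n=1: no move → L
n=2: →0(L), so W
n=3: →1(L), so W
n=4: →1(L), so W
n=5: →1(L), so W
n=6: →0(L), so W
n=7: →1(L), so W
n=8: →6(W), 5(W), 4(W), 2(W) — all W, so L
n=9: →7(W), 6(W), 5(W), 3(W) — all W, so L
n=10: →8(L), so W
n=11: →9(L), so W
n=12: →9(L), so W
n=13: →9(L), so W
n=14: →8(L), so W
n=15: →9(L), so W
n=16: →14(W), 13(W), 12(W), 10(W) — all W, so L
n=17: →15(W), 14(W), 13(W), 11(W) — all W, so L
n=18: →16(L), so W

8: L, 18: W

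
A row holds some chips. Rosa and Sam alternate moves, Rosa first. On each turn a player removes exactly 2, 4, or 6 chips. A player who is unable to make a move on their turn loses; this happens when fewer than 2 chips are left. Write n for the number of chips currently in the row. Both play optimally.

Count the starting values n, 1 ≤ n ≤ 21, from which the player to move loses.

5

Compute win/loss labels from the base case upward. A position with no move is L. Any other position is W if it can reach an L in one move, else L.
n=0: no move → L
n=1: no move → L
n=2: →0(L), so W
n=3: →1(L), so W
n=4: →0(L), so W
n=5: →1(L), so W
n=6: →0(L), so W
n=7: →1(L), so W
n=8: →6(W), 4(W), 2(W) — all W, so L
n=9: →7(W), 5(W), 3(W) — all W, so L
n=10: →8(L), so W
n=11: →9(L), so W
n=12: →8(L), so W
n=13: →9(L), so W
n=14: →8(L), so W
n=15: →9(L), so W
n=16: →14(W), 12(W), 10(W) — all W, so L
n=17: →15(W), 13(W), 11(W) — all W, so L
n=18: →16(L), so W
n=19: →17(L), so W
n=20: →16(L), so W
n=21: →17(L), so W
L entries with 1 ≤ n ≤ 21 (n=0 is outside the asked range and is not counted): n = 1, 8, 9, 16, 17; that makes 5.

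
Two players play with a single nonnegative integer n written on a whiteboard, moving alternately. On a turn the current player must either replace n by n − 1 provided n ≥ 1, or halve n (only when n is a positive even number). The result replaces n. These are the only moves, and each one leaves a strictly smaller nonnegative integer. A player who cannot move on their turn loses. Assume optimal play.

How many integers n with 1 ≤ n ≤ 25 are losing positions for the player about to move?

Compute win/loss labels from the base case upward. A position with no move is L. Any other position is W if it can reach an L in one move, else L.
n=0: no move → L
n=1: →0(L), so W
n=2: →1(W) only, which is W, so L
n=3: →2(L), so W
n=4: →2(L), so W
n=5: →4(W) only, which is W, so L
n=6: →5(L), so W
n=7: →6(W) only, which is W, so L
n=8: →7(L), so W
n=9: →8(W) only, which is W, so L
n=10: →5(L), so W
n=11: →10(W) only, which is W, so L
n=12: →11(L), so W
n=13: →12(W) only, which is W, so L
n=14: →7(L), so W
n=15: →14(W) only, which is W, so L
n=16: →15(L), so W
n=17: →16(W) only, which is W, so L
n=18: →9(L), so W
n=19: →18(W) only, which is W, so L
n=20: →19(L), so W
n=21: →20(W) only, which is W, so L
n=22: →11(L), so W
n=23: →22(W) only, which is W, so L
n=24: →23(L), so W
n=25: →24(W) only, which is W, so L
L entries with 1 ≤ n ≤ 25 (n=0 is outside the asked range and is not counted): n = 2, 5, 7, 9, 11, 13, 15, 17, 19, 21, 23, 25; that makes 12.

12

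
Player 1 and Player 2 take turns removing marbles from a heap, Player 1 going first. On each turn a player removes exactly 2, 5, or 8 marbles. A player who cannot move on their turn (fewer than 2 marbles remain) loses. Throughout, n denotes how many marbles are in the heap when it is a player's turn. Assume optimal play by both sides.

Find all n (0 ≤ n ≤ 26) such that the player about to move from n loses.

0, 1, 4, 7, 10, 11, 14, 17, 20, 21, 24

Positions with no move are L. A position that does have a move is losing for the player to move precisely when every available move leads to a winning position for the opponent. Fill in the labels:
n=0: no move → L
n=1: no move → L
n=2: can move to 0, which is L ⇒ W
n=3: can move to 1, which is L ⇒ W
n=4: the only move is to 2(W), a W ⇒ L
n=5: can move to 0, which is L ⇒ W
n=6: can move to 4, which is L ⇒ W
n=7: moves to 5(W), 2(W); every one is W ⇒ L
n=8: can move to 0, which is L ⇒ W
n=9: can move to 7, which is L ⇒ W
n=10: moves to 8(W), 5(W), 2(W); every one is W ⇒ L
n=11: moves to 9(W), 6(W), 3(W); every one is W ⇒ L
n=12: can move to 10, which is L ⇒ W
n=13: can move to 11, which is L ⇒ W
n=14: moves to 12(W), 9(W), 6(W); every one is W ⇒ L
n=15: can move to 10, which is L ⇒ W
n=16: can move to 14, which is L ⇒ W
n=17: moves to 15(W), 12(W), 9(W); every one is W ⇒ L
n=18: can move to 10, which is L ⇒ W
n=19: can move to 17, which is L ⇒ W
n=20: moves to 18(W), 15(W), 12(W); every one is W ⇒ L
n=21: moves to 19(W), 16(W), 13(W); every one is W ⇒ L
n=22: can move to 20, which is L ⇒ W
n=23: can move to 21, which is L ⇒ W
n=24: moves to 22(W), 19(W), 16(W); every one is W ⇒ L
n=25: can move to 20, which is L ⇒ W
n=26: can move to 24, which is L ⇒ W
Reading off the rows marked L gives the requested list; there are 11 such values of n.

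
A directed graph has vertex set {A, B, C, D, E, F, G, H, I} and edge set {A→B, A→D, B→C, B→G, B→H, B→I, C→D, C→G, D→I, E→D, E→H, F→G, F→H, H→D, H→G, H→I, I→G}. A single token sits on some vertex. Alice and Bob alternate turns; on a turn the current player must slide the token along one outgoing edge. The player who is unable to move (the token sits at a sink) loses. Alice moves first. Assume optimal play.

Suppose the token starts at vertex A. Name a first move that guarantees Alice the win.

Use the standard recursion: the mover loses at a terminal position; elsewhere, the mover wins exactly when some move hands the opponent an L position.
Every edge goes from a vertex to one that appears earlier in the order G, I, D, C, H, B, E, A, F, so processing vertices in that order labels each vertex after all of its successors.
G: no outgoing edge → L
I: →G(L), so W
D: →I(W) only, which is W, so L
C: →D(L), so W
H: →D(L), so W
B: →G(L), so W
E: →D(L), so W
A: →D(L), so W
F: →G(L), so W
From A, the L positions reachable in one move are: D.

Move to D.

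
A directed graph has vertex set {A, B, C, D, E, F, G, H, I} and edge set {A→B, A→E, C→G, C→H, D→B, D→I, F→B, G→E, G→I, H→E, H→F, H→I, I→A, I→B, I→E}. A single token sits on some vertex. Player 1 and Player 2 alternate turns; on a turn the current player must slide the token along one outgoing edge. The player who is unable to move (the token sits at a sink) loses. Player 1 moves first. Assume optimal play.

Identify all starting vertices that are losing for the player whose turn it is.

B, C, E

Work bottom-up. With no move the player to move loses. Otherwise the position is W if at least one move leads to an L position for the opponent, and L if every move leads to a W.
Every edge goes from a vertex to one that appears earlier in the order B, E, A, F, I, H, G, C, D, so processing vertices in that order labels each vertex after all of its successors.
B: no outgoing edge → L
E: no outgoing edge → L
A: reaches L-position E → W
F: reaches L-position B → W
I: reaches L-position E → W
H: reaches L-position E → W
G: reaches L-position E → W
C: only reaches G(W), H(W), all W → L
D: reaches L-position B → W
Reading off the rows marked L gives the requested list; there are 3 such vertices.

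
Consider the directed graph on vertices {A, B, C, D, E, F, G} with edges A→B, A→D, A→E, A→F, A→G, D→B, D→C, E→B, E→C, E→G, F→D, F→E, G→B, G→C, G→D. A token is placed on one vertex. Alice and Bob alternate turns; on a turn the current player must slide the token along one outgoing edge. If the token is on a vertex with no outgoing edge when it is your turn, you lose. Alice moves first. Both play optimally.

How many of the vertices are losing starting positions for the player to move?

3

Positions with no move are L. A position that does have a move is losing for the player to move precisely when every available move leads to a winning position for the opponent. Fill in the labels:
Every edge goes from a vertex to one that appears earlier in the order C, B, D, G, E, F, A, so processing vertices in that order labels each vertex after all of its successors.
C: no outgoing edge → L
B: no outgoing edge → L
D: W (go to B, an L position)
G: W (go to B, an L position)
E: W (go to B, an L position)
F: L (options E(W), D(W) are all W)
A: W (go to F, an L position)
The L vertices are B, C, F; that is 3 in all.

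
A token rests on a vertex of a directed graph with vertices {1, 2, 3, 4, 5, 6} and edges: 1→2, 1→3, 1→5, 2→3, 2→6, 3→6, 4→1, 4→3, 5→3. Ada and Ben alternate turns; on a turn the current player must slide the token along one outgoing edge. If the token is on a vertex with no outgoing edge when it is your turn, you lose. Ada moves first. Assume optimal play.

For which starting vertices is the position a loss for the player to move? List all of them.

4, 5, 6

Build the W/L table. Terminal = L. A non-terminal position is W if it has a move to some L; otherwise it is L.
Every edge goes from a vertex to one that appears earlier in the order 6, 3, 2, 5, 1, 4, so processing vertices in that order labels each vertex after all of its successors.
6: no outgoing edge → L
3: W (go to 6, an L position)
2: W (go to 6, an L position)
5: L (sole option 3(W) is W)
1: W (go to 5, an L position)
4: L (options 1(W), 3(W) are all W)
The losing starting vertices are exactly the entries labelled L in this table (3 of them).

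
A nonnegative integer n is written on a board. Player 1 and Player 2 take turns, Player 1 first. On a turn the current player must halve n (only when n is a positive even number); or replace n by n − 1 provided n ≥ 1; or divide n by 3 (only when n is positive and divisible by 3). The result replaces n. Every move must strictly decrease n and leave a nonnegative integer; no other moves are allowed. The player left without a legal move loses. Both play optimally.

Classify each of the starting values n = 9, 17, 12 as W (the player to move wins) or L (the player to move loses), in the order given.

9: L, 17: W, 12: W

Use the standard recursion: the mover loses at a terminal position; elsewhere, the mover wins exactly when some move hands the opponent an L position.
n=0: no move → L
n=1: W (go to 0, an L position)
n=2: L (sole option 1(W) is W)
n=3: W (go to 2, an L position)
n=4: W (go to 2, an L position)
n=5: L (sole option 4(W) is W)
n=6: W (go to 2, an L position)
n=7: L (sole option 6(W) is W)
n=8: W (go to 7, an L position)
n=9: L (options 3(W), 8(W) are all W)
n=10: W (go to 5, an L position)
n=11: L (sole option 10(W) is W)
n=12: W (go to 11, an L position)
n=13: L (sole option 12(W) is W)
n=14: W (go to 7, an L position)
n=15: W (go to 5, an L position)
n=16: L (options 8(W), 15(W) are all W)
n=17: W (go to 16, an L position)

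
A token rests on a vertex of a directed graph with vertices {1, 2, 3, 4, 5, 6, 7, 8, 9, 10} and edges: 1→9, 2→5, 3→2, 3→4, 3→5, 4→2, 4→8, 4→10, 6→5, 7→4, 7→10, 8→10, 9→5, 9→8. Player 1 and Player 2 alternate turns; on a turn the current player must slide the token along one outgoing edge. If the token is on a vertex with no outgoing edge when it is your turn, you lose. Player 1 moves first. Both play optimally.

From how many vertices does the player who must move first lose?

Compute win/loss labels from the base case upward. A position with no move is L. Any other position is W if it can reach an L in one move, else L.
Every edge goes from a vertex to one that appears earlier in the order 10, 5, 2, 8, 9, 1, 4, 6, 7, 3, so processing vertices in that order labels each vertex after all of its successors.
10: no outgoing edge → L
5: no outgoing edge → L
2: W (go to 5, an L position)
8: W (go to 10, an L position)
9: W (go to 5, an L position)
1: L (sole option 9(W) is W)
4: W (go to 10, an L position)
6: W (go to 5, an L position)
7: W (go to 10, an L position)
3: W (go to 5, an L position)
The L vertices are 1, 5, 10; that is 3 in all.

3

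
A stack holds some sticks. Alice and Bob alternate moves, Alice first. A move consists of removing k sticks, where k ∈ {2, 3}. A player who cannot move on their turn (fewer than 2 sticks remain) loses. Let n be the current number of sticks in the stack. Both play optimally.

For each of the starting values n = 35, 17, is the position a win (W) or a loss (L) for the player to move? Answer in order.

Build the W/L table. Terminal = L. A non-terminal position is W if it has a move to some L; otherwise it is L.
n=0: no move → L
n=1: no move → L
n=2: →0(L), so W
n=3: →1(L), so W
n=4: →1(L), so W
n=5: →3(W), 2(W) — all W, so L
n=6: →4(W), 3(W) — all W, so L
n=7: →5(L), so W
n=8: →6(L), so W
n=9: →6(L), so W
n=10: →8(W), 7(W) — all W, so L
n=11: →9(W), 8(W) — all W, so L
n=12: →10(L), so W
n=13: →11(L), so W
n=14: →11(L), so W
n=15: →13(W), 12(W) — all W, so L
n=16: →14(W), 13(W) — all W, so L
n=17: →15(L), so W
n=18: →16(L), so W
n=19: →16(L), so W
n=20: →18(W), 17(W) — all W, so L
n=21: →19(W), 18(W) — all W, so L
n=22: →20(L), so W
n=23: →21(L), so W
n=24: →21(L), so W
n=25: →23(W), 22(W) — all W, so L
n=26: →24(W), 23(W) — all W, so L
n=27: →25(L), so W
n=28: →26(L), so W
n=29: →26(L), so W
n=30: →28(W), 27(W) — all W, so L
n=31: →29(W), 28(W) — all W, so L
n=32: →30(L), so W
n=33: →31(L), so W
n=34: →31(L), so W
n=35: →33(W), 32(W) — all W, so L

35: L, 17: W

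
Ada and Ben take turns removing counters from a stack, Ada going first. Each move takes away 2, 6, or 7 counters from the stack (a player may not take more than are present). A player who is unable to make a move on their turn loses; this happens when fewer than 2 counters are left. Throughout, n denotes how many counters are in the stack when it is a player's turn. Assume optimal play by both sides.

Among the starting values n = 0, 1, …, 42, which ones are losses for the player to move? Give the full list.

Classify positions by backward induction: terminal positions (no move available) are L. From any other position, the mover wins iff some move reaches an L.
n=0: no move → L
n=1: no move → L
n=2: →0(L), so W
n=3: →1(L), so W
n=4: →2(W) only, which is W, so L
n=5: →3(W) only, which is W, so L
n=6: →4(L), so W
n=7: →5(L), so W
n=8: →1(L), so W
n=9: →7(W), 3(W), 2(W) — all W, so L
n=10: →4(L), so W
n=11: →9(L), so W
n=12: →5(L), so W
n=13: →11(W), 7(W), 6(W) — all W, so L
n=14: →12(W), 8(W), 7(W) — all W, so L
n=15: →13(L), so W
n=16: →14(L), so W
n=17: →15(W), 11(W), 10(W) — all W, so L
n=18: →16(W), 12(W), 11(W) — all W, so L
n=19: →17(L), so W
n=20: →18(L), so W
n=21: →14(L), so W
n=22: →20(W), 16(W), 15(W) — all W, so L
n=23: →17(L), so W
n=24: →22(L), so W
n=25: →18(L), so W
n=26: →24(W), 20(W), 19(W) — all W, so L
n=27: →25(W), 21(W), 20(W) — all W, so L
n=28: →26(L), so W
n=29: →27(L), so W
n=30: →28(W), 24(W), 23(W) — all W, so L
n=31: →29(W), 25(W), 24(W) — all W, so L
n=32: →30(L), so W
n=33: →31(L), so W
n=34: →27(L), so W
n=35: →33(W), 29(W), 28(W) — all W, so L
n=36: →30(L), so W
n=37: →35(L), so W
n=38: →31(L), so W
n=39: →37(W), 33(W), 32(W) — all W, so L
n=40: →38(W), 34(W), 33(W) — all W, so L
n=41: →39(L), so W
n=42: →40(L), so W
Reading off the rows marked L gives the requested list; there are 17 such values of n.

0, 1, 4, 5, 9, 13, 14, 17, 18, 22, 26, 27, 30, 31, 35, 39, 40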